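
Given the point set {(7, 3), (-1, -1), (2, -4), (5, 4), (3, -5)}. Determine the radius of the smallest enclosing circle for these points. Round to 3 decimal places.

A smallest enclosing disk is always determined by at most three of the input points on its boundary.
The minimum enclosing circle is determined by three boundary points: (7, 3), (-1, -1), (3, -5).
Their circumcentre is (11/3, -1/3) with r² = 200/9.
The farthest remaining point (5, 4) is at distance² 185/9 ≤ 200/9.
r = √(200/9) ≈ 4.714.

4.714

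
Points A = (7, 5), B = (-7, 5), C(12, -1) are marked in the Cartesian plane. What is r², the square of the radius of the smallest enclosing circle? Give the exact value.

99.25

Side lengths²: AB² = 196, AC² = 61, BC² = 397.
Since BC² = 397 ≥ 196 + 61 = 257, the angle opposite BC is not acute, so the smallest enclosing circle has BC as diameter.
Centre = midpoint of BC = (2.5, 2), r² = 397/4 = 99.25.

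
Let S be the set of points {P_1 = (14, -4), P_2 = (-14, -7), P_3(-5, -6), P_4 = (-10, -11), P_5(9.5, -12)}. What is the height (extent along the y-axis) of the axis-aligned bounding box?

8

max y = -4, min y = -12, so height = 8.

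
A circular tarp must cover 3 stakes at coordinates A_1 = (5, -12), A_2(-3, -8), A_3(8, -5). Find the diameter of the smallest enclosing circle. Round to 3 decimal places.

Side lengths²: A_1A_2² = 80, A_1A_3² = 58, A_2A_3² = 130.
Since A_2A_3² = 130 < 80 + 58 = 138, the triangle is acute, so the smallest enclosing circle is the circumcircle.
Circumcentre = (44/17, -116/17), r² = 9425/289.
Diameter = 2r = 2√(9425/289) ≈ 11.421.

11.421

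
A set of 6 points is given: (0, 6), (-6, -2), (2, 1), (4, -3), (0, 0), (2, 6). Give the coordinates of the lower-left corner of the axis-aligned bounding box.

x-range [-6, 4], y-range [-3, 6].
The lower-left corner is (-6, -3).

(-6, -3)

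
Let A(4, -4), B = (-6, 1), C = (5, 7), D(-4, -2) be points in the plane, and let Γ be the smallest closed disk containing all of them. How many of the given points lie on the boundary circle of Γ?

3

The minimum enclosing circle of a finite set is fixed by two of the points (as a diameter) or three (as a circumcircle).
The minimum enclosing circle is determined by three boundary points: A, B, C.
Their circumcentre is (31/46, 85/46) with r² = 47885/1058.
The farthest remaining point D is at distance² 38777/1058 ≤ 47885/1058.
The points at distance exactly r from the centre are A, B, C — 3 points.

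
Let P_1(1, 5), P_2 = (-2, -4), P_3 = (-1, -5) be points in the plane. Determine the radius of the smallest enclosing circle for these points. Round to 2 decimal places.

5.10

Side lengths²: P_1P_2² = 90, P_1P_3² = 104, P_2P_3² = 2.
Since P_1P_3² = 104 ≥ 90 + 2 = 92, the angle opposite P_1P_3 is not acute, so the smallest enclosing circle has P_1P_3 as diameter.
Centre = midpoint of P_1P_3 = (0, 0), r² = 104/4 = 26.
r = √26 ≈ 5.10.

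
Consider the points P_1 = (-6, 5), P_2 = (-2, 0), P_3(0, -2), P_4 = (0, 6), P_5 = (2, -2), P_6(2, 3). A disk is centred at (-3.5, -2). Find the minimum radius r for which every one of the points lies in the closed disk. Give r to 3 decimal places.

8.732

The required radius is the distance from (-3.5, -2) to the farthest point.
Squared distances: 55.25, 6.25, 12.25, 76.25, 30.25, 55.25.
Maximum is 76.25, attained at P_4.
r = √(76.25) ≈ 8.732.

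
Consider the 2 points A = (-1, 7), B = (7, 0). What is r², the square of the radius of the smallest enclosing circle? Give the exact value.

The smallest circle enclosing two points has them as diameter endpoints.
Centre = midpoint = (3, 3.5); r² = |AB|²/4 = 113/4 = 28.25.

28.25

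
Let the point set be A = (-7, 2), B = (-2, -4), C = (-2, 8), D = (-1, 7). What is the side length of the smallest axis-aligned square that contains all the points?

The bounding box has width 6 and height 12.
An axis-aligned square enclosing the set must have side ≥ max(width, height).
So the minimum side is max(6, 12) = 12.

12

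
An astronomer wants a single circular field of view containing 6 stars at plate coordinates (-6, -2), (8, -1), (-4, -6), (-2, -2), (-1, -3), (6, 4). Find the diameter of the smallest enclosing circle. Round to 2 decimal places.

14.14

The minimum enclosing circle of a finite set is fixed by two of the points (as a diameter) or three (as a circumcircle).
The farthest pair is (-4, -6)–(6, 4) with squared distance 200. The circle on this segment as diameter has centre (1, -1) and r² = 200/4 = 50.
Check (-6, -2): distance² to centre = 50 ≤ 50, so it lies inside.
All remaining points lie in this disk, and no smaller disk contains both endpoints, so this is the minimum enclosing circle.
Diameter = 2r = 2√50 ≈ 14.14.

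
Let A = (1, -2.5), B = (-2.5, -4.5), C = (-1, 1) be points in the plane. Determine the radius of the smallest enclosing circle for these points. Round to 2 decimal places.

2.85

Side lengths²: AB² = 16.25, AC² = 16.25, BC² = 32.5.
Since BC² = 32.5 ≥ 16.25 + 16.25 = 32.5, the angle opposite BC is not acute, so the smallest enclosing circle has BC as diameter.
Centre = midpoint of BC = (-1.75, -1.75), r² = 32.5/4 = 8.125.
r = √(8.125) ≈ 2.85.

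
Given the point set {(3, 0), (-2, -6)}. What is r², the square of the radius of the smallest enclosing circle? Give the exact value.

15.25

The smallest circle enclosing two points has them as diameter endpoints.
Centre = midpoint = (0.5, -3); r² = |(3, 0)−(-2, -6)|²/4 = 61/4 = 15.25.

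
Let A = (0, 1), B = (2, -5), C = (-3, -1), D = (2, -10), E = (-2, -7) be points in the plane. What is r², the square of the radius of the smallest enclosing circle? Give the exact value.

The farthest pair is A–D with squared distance 125. The circle on this segment as diameter has centre (1, -4.5) and r² = 125/4 = 31.25.
Check B: distance² to centre = 1.25 ≤ 31.25, so it lies inside.
All remaining points lie in this disk, and no smaller disk contains both endpoints, so this is the minimum enclosing circle.

31.25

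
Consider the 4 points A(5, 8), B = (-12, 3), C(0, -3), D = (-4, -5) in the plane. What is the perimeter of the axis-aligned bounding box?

Width = max x − min x = 5 − (-12) = 17.
Height = max y − min y = 8 − (-5) = 13.
Perimeter = 2(17 + 13) = 60.

60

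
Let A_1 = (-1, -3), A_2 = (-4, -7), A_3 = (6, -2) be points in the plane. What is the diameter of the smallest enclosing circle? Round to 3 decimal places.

Side lengths²: A_1A_2² = 25, A_1A_3² = 50, A_2A_3² = 125.
Since A_2A_3² = 125 ≥ 50 + 25 = 75, the angle opposite A_2A_3 is not acute, so the smallest enclosing circle has A_2A_3 as diameter.
Centre = midpoint of A_2A_3 = (1, -4.5), r² = 125/4 = 31.25.
Diameter = 2r = 2√(31.25) ≈ 11.180.

11.180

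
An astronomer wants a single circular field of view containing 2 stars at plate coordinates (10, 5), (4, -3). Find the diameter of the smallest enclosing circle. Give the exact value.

10

The smallest circle enclosing two points has them as diameter endpoints.
Centre = midpoint = (7, 1); r² = |(10, 5)−(4, -3)|²/4 = 100/4 = 25.
Diameter = 2r = 2√25 = 10.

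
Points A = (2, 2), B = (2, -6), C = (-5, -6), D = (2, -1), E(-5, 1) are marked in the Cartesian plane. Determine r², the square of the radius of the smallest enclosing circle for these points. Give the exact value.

A smallest enclosing disk is always determined by at most three of the input points on its boundary.
The farthest pair is A–C with squared distance 113. The circle on this segment as diameter has centre (-1.5, -2) and r² = 113/4 = 28.25.
Check B: distance² to centre = 28.25 ≤ 28.25, so it lies inside.
All remaining points lie in this disk, and no smaller disk contains both endpoints, so this is the minimum enclosing circle.

28.25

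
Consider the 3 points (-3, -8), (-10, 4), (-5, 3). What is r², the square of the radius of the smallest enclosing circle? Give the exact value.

Call the three points A, B, C in the order given.
Side lengths²: AB² = 193, AC² = 125, BC² = 26.
Since AB² = 193 ≥ 125 + 26 = 151, the angle opposite AB is not acute, so the smallest enclosing circle has AB as diameter.
Centre = midpoint of AB = (-6.5, -2), r² = 193/4 = 48.25.

48.25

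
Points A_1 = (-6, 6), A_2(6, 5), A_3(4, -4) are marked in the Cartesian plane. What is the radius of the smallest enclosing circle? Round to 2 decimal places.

Side lengths²: A_1A_2² = 145, A_1A_3² = 200, A_2A_3² = 85.
Since A_1A_3² = 200 < 145 + 85 = 230, the triangle is acute, so the smallest enclosing circle is the circumcircle.
Circumcentre = (-7/22, 37/22), r² = 12325/242.
r = √(12325/242) ≈ 7.14.

7.14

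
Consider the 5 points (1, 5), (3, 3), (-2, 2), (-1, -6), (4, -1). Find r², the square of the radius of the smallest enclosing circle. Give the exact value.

31.25

By Welzl's lemma the MEC is supported by two points (diametrically opposite) or three points (on a circumcircle).
The farthest pair is (1, 5)–(-1, -6) with squared distance 125. The circle on this segment as diameter has centre (0, -0.5) and r² = 125/4 = 31.25.
Check (3, 3): distance² to centre = 21.25 ≤ 31.25, so it lies inside.
All remaining points lie in this disk, and no smaller disk contains both endpoints, so this is the minimum enclosing circle.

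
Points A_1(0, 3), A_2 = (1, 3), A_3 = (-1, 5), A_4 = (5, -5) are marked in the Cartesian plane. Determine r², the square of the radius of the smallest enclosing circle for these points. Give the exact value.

34

The minimum enclosing circle of a finite set is fixed by two of the points (as a diameter) or three (as a circumcircle).
The farthest pair is A_3–A_4 with squared distance 136. The circle on this segment as diameter has centre (2, 0) and r² = 136/4 = 34.
Check A_1: distance² to centre = 13 ≤ 34, so it lies inside.
All remaining points lie in this disk, and no smaller disk contains both endpoints, so this is the minimum enclosing circle.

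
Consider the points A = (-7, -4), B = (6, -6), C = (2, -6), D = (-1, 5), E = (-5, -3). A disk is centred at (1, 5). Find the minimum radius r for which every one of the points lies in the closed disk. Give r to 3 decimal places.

The required radius is the distance from (1, 5) to the farthest point.
Squared distances: 145, 146, 122, 4, 100.
Maximum is 146, attained at B.
r = √146 ≈ 12.083.

12.083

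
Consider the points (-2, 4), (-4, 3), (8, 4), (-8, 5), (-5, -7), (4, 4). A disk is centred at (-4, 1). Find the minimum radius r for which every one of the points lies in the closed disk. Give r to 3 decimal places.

12.369

The required radius is the distance from (-4, 1) to the farthest point.
Squared distances: 13, 4, 153, 32, 65, 73.
Maximum is 153, attained at (8, 4).
r = √153 ≈ 12.369.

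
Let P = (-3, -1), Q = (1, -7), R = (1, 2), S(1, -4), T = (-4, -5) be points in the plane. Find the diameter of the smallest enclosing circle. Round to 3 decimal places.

The minimum enclosing circle of a finite set is fixed by two of the points (as a diameter) or three (as a circumcircle).
The minimum enclosing circle is determined by three boundary points: Q, R, T.
Their circumcentre is (-0.1, -2.5) with r² = 21.46.
The farthest remaining point P is at distance² 10.66 ≤ 21.46.
Diameter = 2r = 2√(21.46) ≈ 9.265.

9.265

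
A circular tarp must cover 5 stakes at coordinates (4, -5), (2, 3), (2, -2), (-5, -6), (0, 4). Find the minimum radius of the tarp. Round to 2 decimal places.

5.87

The minimum enclosing circle of a finite set is fixed by two of the points (as a diameter) or three (as a circumcircle).
The minimum enclosing circle is determined by three boundary points: (4, -5), (-5, -6), (0, 4).
Their circumcentre is (-31/34, -61/34) with r² = 19885/578.
The farthest remaining point (2, 3) is at distance² 18185/578 ≤ 19885/578.
r = √(19885/578) ≈ 5.87.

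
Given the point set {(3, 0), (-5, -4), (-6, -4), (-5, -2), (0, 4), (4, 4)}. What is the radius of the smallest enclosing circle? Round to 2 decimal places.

6.40

By Welzl's lemma the MEC is supported by two points (diametrically opposite) or three points (on a circumcircle).
The farthest pair is (-6, -4)–(4, 4) with squared distance 164. The circle on this segment as diameter has centre (-1, 0) and r² = 164/4 = 41.
Check (3, 0): distance² to centre = 16 ≤ 41, so it lies inside.
All remaining points lie in this disk, and no smaller disk contains both endpoints, so this is the minimum enclosing circle.
r = √41 ≈ 6.40.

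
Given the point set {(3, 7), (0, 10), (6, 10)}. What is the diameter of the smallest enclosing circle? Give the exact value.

6

Call the three points A, B, C in the order given.
Side lengths²: AB² = 18, AC² = 18, BC² = 36.
Since BC² = 36 ≥ 18 + 18 = 36, the angle opposite BC is not acute, so the smallest enclosing circle has BC as diameter.
Centre = midpoint of BC = (3, 10), r² = 36/4 = 9.
Diameter = 2r = 2√9 = 6.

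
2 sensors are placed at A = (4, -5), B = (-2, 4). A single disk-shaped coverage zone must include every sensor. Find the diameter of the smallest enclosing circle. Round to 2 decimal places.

The smallest circle enclosing two points has them as diameter endpoints.
Centre = midpoint = (1, -0.5); r² = |AB|²/4 = 117/4 = 29.25.
Diameter = 2r = 2√(29.25) ≈ 10.82.

10.82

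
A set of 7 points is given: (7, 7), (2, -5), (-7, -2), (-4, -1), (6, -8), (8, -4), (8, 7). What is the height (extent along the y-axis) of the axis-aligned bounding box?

15

max y = 7, min y = -8, so height = 15.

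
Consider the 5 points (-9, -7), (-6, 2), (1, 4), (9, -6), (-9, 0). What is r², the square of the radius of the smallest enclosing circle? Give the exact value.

By Welzl's lemma the MEC is supported by two points (diametrically opposite) or three points (on a circumcircle).
The minimum enclosing circle is determined by three boundary points: (-9, -7), (9, -6), (-9, 0).
Their circumcentre is (-1/6, -3.5) with r² = 1625/18.
The farthest remaining point (-6, 2) is at distance² 1157/18 ≤ 1625/18.

1625/18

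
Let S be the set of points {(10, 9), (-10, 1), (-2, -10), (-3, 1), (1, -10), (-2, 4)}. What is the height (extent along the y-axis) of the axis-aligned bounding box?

19

max y = 9, min y = -10, so height = 19.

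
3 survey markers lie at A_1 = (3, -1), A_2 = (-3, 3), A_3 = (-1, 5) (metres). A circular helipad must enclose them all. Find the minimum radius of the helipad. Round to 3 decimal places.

Side lengths²: A_1A_2² = 52, A_1A_3² = 52, A_2A_3² = 8.
Since A_1A_3² = 52 < 52 + 8 = 60, the triangle is acute, so the smallest enclosing circle is the circumcircle.
Circumcentre = (0.4, 1.6), r² = 13.52.
r = √(13.52) ≈ 3.677.

3.677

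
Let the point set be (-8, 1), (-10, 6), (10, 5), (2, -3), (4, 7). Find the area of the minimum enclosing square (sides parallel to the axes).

400

The bounding box has width 20 and height 10.
An axis-aligned square enclosing the set must have side ≥ max(width, height).
So the minimum side is max(20, 10) = 20.
Area = 20² = 400.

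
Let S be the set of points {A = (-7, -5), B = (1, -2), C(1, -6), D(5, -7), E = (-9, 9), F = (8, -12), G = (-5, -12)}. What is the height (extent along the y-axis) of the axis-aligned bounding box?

21

max y = 9, min y = -12, so height = 21.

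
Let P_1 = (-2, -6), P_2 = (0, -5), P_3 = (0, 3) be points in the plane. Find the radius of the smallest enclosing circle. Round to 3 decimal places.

4.610

Side lengths²: P_1P_2² = 5, P_1P_3² = 85, P_2P_3² = 64.
Since P_1P_3² = 85 ≥ 64 + 5 = 69, the angle opposite P_1P_3 is not acute, so the smallest enclosing circle has P_1P_3 as diameter.
Centre = midpoint of P_1P_3 = (-1, -1.5), r² = 85/4 = 21.25.
r = √(21.25) ≈ 4.610.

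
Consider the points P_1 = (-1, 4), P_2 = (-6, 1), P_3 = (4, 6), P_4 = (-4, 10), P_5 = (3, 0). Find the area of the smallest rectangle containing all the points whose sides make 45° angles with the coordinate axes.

In coordinates u = x + y, v = x − y the rectangle is axis-aligned; the map (x,y)→(u,v) scales areas by 2.
u-values: 3, -5, 10, 6, 3; range = 10 − (-5) = 15.
v-values: -5, -7, -2, -14, 3; range = 3 − (-14) = 17.
Area = (15 × 17) / 2 = 127.5.

127.5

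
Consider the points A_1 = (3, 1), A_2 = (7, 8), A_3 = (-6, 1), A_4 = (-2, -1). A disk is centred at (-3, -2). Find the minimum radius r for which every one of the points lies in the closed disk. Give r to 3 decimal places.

The required radius is the distance from (-3, -2) to the farthest point.
Squared distances: 45, 200, 18, 2.
Maximum is 200, attained at A_2.
r = √200 ≈ 14.142.

14.142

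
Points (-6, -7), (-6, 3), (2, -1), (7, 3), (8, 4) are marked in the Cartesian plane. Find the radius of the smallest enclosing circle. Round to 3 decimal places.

8.902

By Welzl's lemma the MEC is supported by two points (diametrically opposite) or three points (on a circumcircle).
The farthest pair is (-6, -7)–(8, 4) with squared distance 317. The circle on this segment as diameter has centre (1, -1.5) and r² = 317/4 = 79.25.
Check (-6, 3): distance² to centre = 69.25 ≤ 79.25, so it lies inside.
All remaining points lie in this disk, and no smaller disk contains both endpoints, so this is the minimum enclosing circle.
r = √(79.25) ≈ 8.902.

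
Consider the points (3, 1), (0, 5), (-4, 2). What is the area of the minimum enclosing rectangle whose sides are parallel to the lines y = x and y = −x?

28

In coordinates u = x + y, v = x − y the rectangle is axis-aligned; the map (x,y)→(u,v) scales areas by 2.
u-values: 4, 5, -2; range = 5 − (-2) = 7.
v-values: 2, -5, -6; range = 2 − (-6) = 8.
Area = (7 × 8) / 2 = 28.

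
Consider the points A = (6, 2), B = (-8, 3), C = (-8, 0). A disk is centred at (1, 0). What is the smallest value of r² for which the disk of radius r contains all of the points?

The required radius is the distance from (1, 0) to the farthest point.
Squared distances: 29, 90, 81.
Maximum is 90, attained at B.

90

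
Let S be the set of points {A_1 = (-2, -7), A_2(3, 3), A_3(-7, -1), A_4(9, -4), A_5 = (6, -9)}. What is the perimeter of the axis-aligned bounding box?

56

Width = max x − min x = 9 − (-7) = 16.
Height = max y − min y = 3 − (-9) = 12.
Perimeter = 2(16 + 12) = 56.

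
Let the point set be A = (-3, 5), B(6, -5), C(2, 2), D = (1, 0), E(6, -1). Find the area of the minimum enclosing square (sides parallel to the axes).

100

The bounding box has width 9 and height 10.
An axis-aligned square enclosing the set must have side ≥ max(width, height).
So the minimum side is max(9, 10) = 10.
Area = 10² = 100.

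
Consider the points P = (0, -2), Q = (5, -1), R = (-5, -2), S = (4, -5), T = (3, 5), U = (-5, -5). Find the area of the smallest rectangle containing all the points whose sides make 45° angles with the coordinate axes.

In coordinates u = x + y, v = x − y the rectangle is axis-aligned; the map (x,y)→(u,v) scales areas by 2.
u-values: -2, 4, -7, -1, 8, -10; range = 8 − (-10) = 18.
v-values: 2, 6, -3, 9, -2, 0; range = 9 − (-3) = 12.
Area = (18 × 12) / 2 = 108.

108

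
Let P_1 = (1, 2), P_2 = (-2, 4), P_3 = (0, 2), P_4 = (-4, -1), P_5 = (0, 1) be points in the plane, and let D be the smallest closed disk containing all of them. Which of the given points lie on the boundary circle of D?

P_1, P_2, P_4

The minimum enclosing circle is determined by three boundary points: P_1, P_2, P_4.
Their circumcentre is (-69/38, 39/38) with r² = 6409/722.
The farthest remaining point P_3 is at distance² 3065/722 ≤ 6409/722.
The points at distance exactly r from the centre are P_1, P_2, P_4 — 3 points.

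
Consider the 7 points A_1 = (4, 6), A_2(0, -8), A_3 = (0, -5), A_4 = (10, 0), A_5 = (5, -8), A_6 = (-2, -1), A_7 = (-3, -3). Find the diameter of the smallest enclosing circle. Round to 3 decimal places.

By Welzl's lemma the MEC is supported by two points (diametrically opposite) or three points (on a circumcircle).
The minimum enclosing circle is determined by three boundary points: A_1, A_2, A_4.
Their circumcentre is (25/9, -11/9) with r² = 4346/81.
The farthest remaining point A_5 is at distance² 4121/81 ≤ 4346/81.
Diameter = 2r = 2√(4346/81) ≈ 14.650.

14.650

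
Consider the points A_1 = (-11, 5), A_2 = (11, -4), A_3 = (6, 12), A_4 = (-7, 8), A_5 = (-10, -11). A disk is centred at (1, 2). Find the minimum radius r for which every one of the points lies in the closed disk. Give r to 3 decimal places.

The required radius is the distance from (1, 2) to the farthest point.
Squared distances: 153, 136, 125, 100, 290.
Maximum is 290, attained at A_5.
r = √290 ≈ 17.029.

17.029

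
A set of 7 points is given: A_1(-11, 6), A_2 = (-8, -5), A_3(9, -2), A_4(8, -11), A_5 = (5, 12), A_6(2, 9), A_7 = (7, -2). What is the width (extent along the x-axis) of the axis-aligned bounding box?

max x = 9, min x = -11, so width = 20.

20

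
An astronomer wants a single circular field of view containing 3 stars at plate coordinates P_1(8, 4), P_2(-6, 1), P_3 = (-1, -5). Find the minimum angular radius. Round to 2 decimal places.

Side lengths²: P_1P_2² = 205, P_1P_3² = 162, P_2P_3² = 61.
Since P_1P_2² = 205 < 162 + 61 = 223, the triangle is acute, so the smallest enclosing circle is the circumcircle.
Circumcentre = (25/22, 41/22), r² = 12505/242.
r = √(12505/242) ≈ 7.19.

7.19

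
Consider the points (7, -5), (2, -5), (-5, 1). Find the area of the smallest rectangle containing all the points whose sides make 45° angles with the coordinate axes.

54

In coordinates u = x + y, v = x − y the rectangle is axis-aligned; the map (x,y)→(u,v) scales areas by 2.
u-values: 2, -3, -4; range = 2 − (-4) = 6.
v-values: 12, 7, -6; range = 12 − (-6) = 18.
Area = (6 × 18) / 2 = 54.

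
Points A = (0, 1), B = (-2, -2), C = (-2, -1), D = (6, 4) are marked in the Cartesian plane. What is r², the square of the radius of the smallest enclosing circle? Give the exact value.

25

By Welzl's lemma the MEC is supported by two points (diametrically opposite) or three points (on a circumcircle).
The farthest pair is B–D with squared distance 100. The circle on this segment as diameter has centre (2, 1) and r² = 100/4 = 25.
Check A: distance² to centre = 4 ≤ 25, so it lies inside.
All remaining points lie in this disk, and no smaller disk contains both endpoints, so this is the minimum enclosing circle.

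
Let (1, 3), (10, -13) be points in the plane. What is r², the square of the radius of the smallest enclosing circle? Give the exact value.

The smallest circle enclosing two points has them as diameter endpoints.
Centre = midpoint = (5.5, -5); r² = |(1, 3)−(10, -13)|²/4 = 337/4 = 84.25.

84.25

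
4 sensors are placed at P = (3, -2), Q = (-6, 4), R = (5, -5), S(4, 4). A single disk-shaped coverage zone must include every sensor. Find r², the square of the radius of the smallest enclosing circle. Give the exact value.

50.5

The farthest pair is Q–R with squared distance 202. The circle on this segment as diameter has centre (-0.5, -0.5) and r² = 202/4 = 50.5.
Check P: distance² to centre = 14.5 ≤ 50.5, so it lies inside.
All remaining points lie in this disk, and no smaller disk contains both endpoints, so this is the minimum enclosing circle.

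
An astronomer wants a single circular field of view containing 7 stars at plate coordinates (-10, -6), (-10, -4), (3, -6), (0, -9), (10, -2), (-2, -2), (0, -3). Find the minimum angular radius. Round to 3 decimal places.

10.198

By Welzl's lemma the MEC is supported by two points (diametrically opposite) or three points (on a circumcircle).
The farthest pair is (-10, -6)–(10, -2) with squared distance 416. The circle on this segment as diameter has centre (0, -4) and r² = 416/4 = 104.
Check (-10, -4): distance² to centre = 100 ≤ 104, so it lies inside.
All remaining points lie in this disk, and no smaller disk contains both endpoints, so this is the minimum enclosing circle.
r = √104 ≈ 10.198.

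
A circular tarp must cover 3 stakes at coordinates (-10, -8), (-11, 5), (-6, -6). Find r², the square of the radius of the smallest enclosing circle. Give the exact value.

Call the three points A, B, C in the order given.
Side lengths²: AB² = 170, AC² = 20, BC² = 146.
Since AB² = 170 ≥ 146 + 20 = 166, the angle opposite AB is not acute, so the smallest enclosing circle has AB as diameter.
Centre = midpoint of AB = (-10.5, -1.5), r² = 170/4 = 42.5.

42.5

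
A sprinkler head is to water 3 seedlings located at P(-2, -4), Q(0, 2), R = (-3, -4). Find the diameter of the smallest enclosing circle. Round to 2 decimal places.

6.71

Side lengths²: PQ² = 40, PR² = 1, QR² = 45.
Since QR² = 45 ≥ 40 + 1 = 41, the angle opposite QR is not acute, so the smallest enclosing circle has QR as diameter.
Centre = midpoint of QR = (-1.5, -1), r² = 45/4 = 11.25.
Diameter = 2r = 2√(11.25) ≈ 6.71.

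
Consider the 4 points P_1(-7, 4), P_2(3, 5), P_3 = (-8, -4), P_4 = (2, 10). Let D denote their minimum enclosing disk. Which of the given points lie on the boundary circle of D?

A smallest enclosing disk is always determined by at most three of the input points on its boundary.
The farthest pair is P_3–P_4 with squared distance 296. The circle on this segment as diameter has centre (-3, 3) and r² = 296/4 = 74.
Check P_1: distance² to centre = 17 ≤ 74, so it lies inside.
All remaining points lie in this disk, and no smaller disk contains both endpoints, so this is the minimum enclosing circle.
The points at distance exactly r from the centre are P_3, P_4 — 2 points.

P_3, P_4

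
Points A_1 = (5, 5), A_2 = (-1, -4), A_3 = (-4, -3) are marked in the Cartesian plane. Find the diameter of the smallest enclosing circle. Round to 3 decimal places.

Side lengths²: A_1A_2² = 117, A_1A_3² = 145, A_2A_3² = 10.
Since A_1A_3² = 145 ≥ 117 + 10 = 127, the angle opposite A_1A_3 is not acute, so the smallest enclosing circle has A_1A_3 as diameter.
Centre = midpoint of A_1A_3 = (0.5, 1), r² = 145/4 = 36.25.
Diameter = 2r = 2√(36.25) ≈ 12.042.

12.042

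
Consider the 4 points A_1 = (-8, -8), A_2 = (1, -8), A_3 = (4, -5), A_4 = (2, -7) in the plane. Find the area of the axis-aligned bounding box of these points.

36

x ranges over [-8, 4], width 12.
y ranges over [-8, -5], height 3.
Area = 12 × 3 = 36.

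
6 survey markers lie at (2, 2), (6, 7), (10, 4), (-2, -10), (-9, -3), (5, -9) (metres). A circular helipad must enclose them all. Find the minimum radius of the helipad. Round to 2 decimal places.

10.15

The minimum enclosing circle is determined by three boundary points: (10, 4), (-2, -10), (-9, -3).
Their circumcentre is (10/13, -3/13) with r² = 17425/169.
The farthest remaining point (5, -9) is at distance² 16021/169 ≤ 17425/169.
r = √(17425/169) ≈ 10.15.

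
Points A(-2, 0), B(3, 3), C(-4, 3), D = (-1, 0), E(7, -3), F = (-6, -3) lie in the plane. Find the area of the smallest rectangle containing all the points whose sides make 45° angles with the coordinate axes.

In coordinates u = x + y, v = x − y the rectangle is axis-aligned; the map (x,y)→(u,v) scales areas by 2.
u-values: -2, 6, -1, -1, 4, -9; range = 6 − (-9) = 15.
v-values: -2, 0, -7, -1, 10, -3; range = 10 − (-7) = 17.
Area = (15 × 17) / 2 = 127.5.

127.5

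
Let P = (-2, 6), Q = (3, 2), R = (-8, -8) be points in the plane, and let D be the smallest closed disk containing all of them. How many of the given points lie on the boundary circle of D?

Side lengths²: PQ² = 41, PR² = 232, QR² = 221.
Since PR² = 232 < 221 + 41 = 262, the triangle is acute, so the smallest enclosing circle is the circumcircle.
Circumcentre = (-365/94, -139/94), r² = 262769/4418.
The points at distance exactly r from the centre are P, Q, R — 3 points.

3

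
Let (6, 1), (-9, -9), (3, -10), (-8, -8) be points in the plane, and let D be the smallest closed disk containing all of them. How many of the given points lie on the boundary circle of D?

The farthest pair is (6, 1)–(-9, -9) with squared distance 325. The circle on this segment as diameter has centre (-1.5, -4) and r² = 325/4 = 81.25.
Check (3, -10): distance² to centre = 56.25 ≤ 81.25, so it lies inside.
All remaining points lie in this disk, and no smaller disk contains both endpoints, so this is the minimum enclosing circle.
The points at distance exactly r from the centre are (6, 1), (-9, -9) — 2 points.

2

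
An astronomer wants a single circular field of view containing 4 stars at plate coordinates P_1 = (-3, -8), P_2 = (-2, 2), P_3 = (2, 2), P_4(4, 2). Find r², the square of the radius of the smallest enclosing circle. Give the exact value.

37.25

By Welzl's lemma the MEC is supported by two points (diametrically opposite) or three points (on a circumcircle).
The farthest pair is P_1–P_4 with squared distance 149. The circle on this segment as diameter has centre (0.5, -3) and r² = 149/4 = 37.25.
Check P_2: distance² to centre = 31.25 ≤ 37.25, so it lies inside.
All remaining points lie in this disk, and no smaller disk contains both endpoints, so this is the minimum enclosing circle.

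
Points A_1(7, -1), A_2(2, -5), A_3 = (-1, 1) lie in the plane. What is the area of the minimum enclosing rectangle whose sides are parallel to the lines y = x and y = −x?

45

In coordinates u = x + y, v = x − y the rectangle is axis-aligned; the map (x,y)→(u,v) scales areas by 2.
u-values: 6, -3, 0; range = 6 − (-3) = 9.
v-values: 8, 7, -2; range = 8 − (-2) = 10.
Area = (9 × 10) / 2 = 45.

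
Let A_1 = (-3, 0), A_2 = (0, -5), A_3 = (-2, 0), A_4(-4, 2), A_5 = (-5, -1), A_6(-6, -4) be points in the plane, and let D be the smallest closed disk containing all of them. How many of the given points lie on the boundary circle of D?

A smallest enclosing disk is always determined by at most three of the input points on its boundary.
The minimum enclosing circle is determined by three boundary points: A_2, A_4, A_6.
Their circumcentre is (-97/38, -69/38) with r² = 12025/722.
The farthest remaining point A_5 is at distance² 4805/722 ≤ 12025/722.
The points at distance exactly r from the centre are A_2, A_4, A_6 — 3 points.

3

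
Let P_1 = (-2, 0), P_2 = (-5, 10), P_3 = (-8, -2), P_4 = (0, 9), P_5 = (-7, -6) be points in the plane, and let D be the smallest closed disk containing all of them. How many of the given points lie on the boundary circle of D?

The minimum enclosing circle is determined by three boundary points: P_2, P_4, P_5.
Their circumcentre is (-166/41, 72/41) with r² = 115765/1681.
The farthest remaining point P_3 is at distance² 49960/1681 ≤ 115765/1681.
The points at distance exactly r from the centre are P_2, P_4, P_5 — 3 points.

3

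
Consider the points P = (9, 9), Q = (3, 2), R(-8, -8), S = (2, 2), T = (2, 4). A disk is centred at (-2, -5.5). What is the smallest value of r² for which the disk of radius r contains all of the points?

331.25

The required radius is the distance from (-2, -5.5) to the farthest point.
Squared distances: 331.25, 81.25, 42.25, 72.25, 106.25.
Maximum is 331.25, attained at P.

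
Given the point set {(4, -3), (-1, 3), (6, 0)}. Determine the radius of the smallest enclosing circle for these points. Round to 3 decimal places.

Call the three points A, B, C in the order given.
Side lengths²: AB² = 61, AC² = 13, BC² = 58.
Since AB² = 61 < 58 + 13 = 71, the triangle is acute, so the smallest enclosing circle is the circumcircle.
Circumcentre = (37/18, 25/54), r² = 22997/1458.
r = √(22997/1458) ≈ 3.972.

3.972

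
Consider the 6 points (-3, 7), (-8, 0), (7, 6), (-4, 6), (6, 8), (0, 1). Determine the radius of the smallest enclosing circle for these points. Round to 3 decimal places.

The minimum enclosing circle of a finite set is fixed by two of the points (as a diameter) or three (as a circumcircle).
The minimum enclosing circle is determined by three boundary points: (-8, 0), (7, 6), (6, 8).
Their circumcentre is (-2/3, 41/12) with r² = 9425/144.
The farthest remaining point (-3, 7) is at distance² 2633/144 ≤ 9425/144.
r = √(9425/144) ≈ 8.090.

8.090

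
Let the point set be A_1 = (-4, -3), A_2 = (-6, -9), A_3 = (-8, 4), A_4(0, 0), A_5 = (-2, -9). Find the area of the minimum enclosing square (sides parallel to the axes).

169

The bounding box has width 8 and height 13.
An axis-aligned square enclosing the set must have side ≥ max(width, height).
So the minimum side is max(8, 13) = 13.
Area = 13² = 169.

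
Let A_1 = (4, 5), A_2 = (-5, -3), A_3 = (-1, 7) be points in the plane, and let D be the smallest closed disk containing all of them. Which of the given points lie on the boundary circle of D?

A_1, A_2, A_3

Side lengths²: A_1A_2² = 145, A_1A_3² = 29, A_2A_3² = 116.
Since A_1A_2² = 145 ≥ 116 + 29 = 145, the angle opposite A_1A_2 is not acute, so the smallest enclosing circle has A_1A_2 as diameter.
Centre = midpoint of A_1A_2 = (-0.5, 1), r² = 145/4 = 36.25.
The points at distance exactly r from the centre are A_1, A_2, A_3 — 3 points.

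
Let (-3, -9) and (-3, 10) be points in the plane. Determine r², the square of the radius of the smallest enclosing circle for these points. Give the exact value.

90.25

The smallest circle enclosing two points has them as diameter endpoints.
Centre = midpoint = (-3, 0.5); r² = |(-3, -9)−(-3, 10)|²/4 = 361/4 = 90.25.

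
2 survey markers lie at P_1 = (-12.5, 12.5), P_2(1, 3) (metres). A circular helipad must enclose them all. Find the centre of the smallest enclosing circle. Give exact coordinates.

The smallest circle enclosing two points has them as diameter endpoints.
Centre = midpoint = (-5.75, 7.75); r² = |P_1P_2|²/4 = 272.5/4 = 68.125.
Centre = (-5.75, 7.75).

(-5.75, 7.75)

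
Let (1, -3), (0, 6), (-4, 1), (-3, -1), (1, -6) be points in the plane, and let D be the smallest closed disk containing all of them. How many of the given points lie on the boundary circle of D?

The minimum enclosing circle of a finite set is fixed by two of the points (as a diameter) or three (as a circumcircle).
The farthest pair is (0, 6)–(1, -6) with squared distance 145. The circle on this segment as diameter has centre (0.5, 0) and r² = 145/4 = 36.25.
Check (1, -3): distance² to centre = 9.25 ≤ 36.25, so it lies inside.
All remaining points lie in this disk, and no smaller disk contains both endpoints, so this is the minimum enclosing circle.
The points at distance exactly r from the centre are (0, 6), (1, -6) — 2 points.

2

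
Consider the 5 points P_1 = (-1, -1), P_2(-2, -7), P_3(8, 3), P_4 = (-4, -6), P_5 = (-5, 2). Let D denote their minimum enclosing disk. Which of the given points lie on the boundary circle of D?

The minimum enclosing circle of a finite set is fixed by two of the points (as a diameter) or three (as a circumcircle).
The minimum enclosing circle is determined by three boundary points: P_3, P_4, P_5.
Their circumcentre is (25/14, -17/14) with r² = 5525/98.
The farthest remaining point P_2 is at distance² 4685/98 ≤ 5525/98.
The points at distance exactly r from the centre are P_3, P_4, P_5 — 3 points.

P_3, P_4, P_5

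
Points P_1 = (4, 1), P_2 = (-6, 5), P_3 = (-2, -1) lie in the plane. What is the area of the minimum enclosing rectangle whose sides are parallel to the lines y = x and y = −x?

56

In coordinates u = x + y, v = x − y the rectangle is axis-aligned; the map (x,y)→(u,v) scales areas by 2.
u-values: 5, -1, -3; range = 5 − (-3) = 8.
v-values: 3, -11, -1; range = 3 − (-11) = 14.
Area = (8 × 14) / 2 = 56.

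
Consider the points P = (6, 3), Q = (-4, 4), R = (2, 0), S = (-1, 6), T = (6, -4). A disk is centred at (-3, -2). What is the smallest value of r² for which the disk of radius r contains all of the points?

The required radius is the distance from (-3, -2) to the farthest point.
Squared distances: 106, 37, 29, 68, 85.
Maximum is 106, attained at P.

106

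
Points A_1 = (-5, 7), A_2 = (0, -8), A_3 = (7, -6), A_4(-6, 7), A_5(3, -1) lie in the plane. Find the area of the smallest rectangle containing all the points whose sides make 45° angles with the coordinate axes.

In coordinates u = x + y, v = x − y the rectangle is axis-aligned; the map (x,y)→(u,v) scales areas by 2.
u-values: 2, -8, 1, 1, 2; range = 2 − (-8) = 10.
v-values: -12, 8, 13, -13, 4; range = 13 − (-13) = 26.
Area = (10 × 26) / 2 = 130.

130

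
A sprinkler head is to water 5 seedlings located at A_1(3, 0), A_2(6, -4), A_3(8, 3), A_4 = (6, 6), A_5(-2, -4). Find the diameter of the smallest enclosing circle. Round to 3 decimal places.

A smallest enclosing disk is always determined by at most three of the input points on its boundary.
The farthest pair is A_4–A_5 with squared distance 164. The circle on this segment as diameter has centre (2, 1) and r² = 164/4 = 41.
Check A_1: distance² to centre = 2 ≤ 41, so it lies inside.
All remaining points lie in this disk, and no smaller disk contains both endpoints, so this is the minimum enclosing circle.
Diameter = 2r = 2√41 ≈ 12.806.

12.806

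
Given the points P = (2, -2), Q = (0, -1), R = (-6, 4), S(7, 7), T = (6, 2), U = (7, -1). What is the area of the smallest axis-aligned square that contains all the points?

The bounding box has width 13 and height 9.
An axis-aligned square enclosing the set must have side ≥ max(width, height).
So the minimum side is max(13, 9) = 13.
Area = 13² = 169.

169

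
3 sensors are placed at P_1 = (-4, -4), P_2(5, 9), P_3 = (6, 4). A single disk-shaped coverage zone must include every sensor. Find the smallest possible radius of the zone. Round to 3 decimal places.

7.906

Side lengths²: P_1P_2² = 250, P_1P_3² = 164, P_2P_3² = 26.
Since P_1P_2² = 250 ≥ 164 + 26 = 190, the angle opposite P_1P_2 is not acute, so the smallest enclosing circle has P_1P_2 as diameter.
Centre = midpoint of P_1P_2 = (0.5, 2.5), r² = 250/4 = 62.5.
r = √(62.5) ≈ 7.906.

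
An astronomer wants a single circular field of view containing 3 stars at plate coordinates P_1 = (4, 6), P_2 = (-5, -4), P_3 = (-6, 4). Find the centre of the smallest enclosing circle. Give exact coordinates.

(-0.5, 1)

Side lengths²: P_1P_2² = 181, P_1P_3² = 104, P_2P_3² = 65.
Since P_1P_2² = 181 ≥ 104 + 65 = 169, the angle opposite P_1P_2 is not acute, so the smallest enclosing circle has P_1P_2 as diameter.
Centre = midpoint of P_1P_2 = (-0.5, 1), r² = 181/4 = 45.25.
Centre = (-0.5, 1).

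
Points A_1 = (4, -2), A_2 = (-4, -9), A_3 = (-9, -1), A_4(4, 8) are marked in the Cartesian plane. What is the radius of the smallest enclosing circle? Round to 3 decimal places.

9.394

The minimum enclosing circle of a finite set is fixed by two of the points (as a diameter) or three (as a circumcircle).
The farthest pair is A_2–A_4 with squared distance 353. The circle on this segment as diameter has centre (0, -0.5) and r² = 353/4 = 88.25.
Check A_1: distance² to centre = 18.25 ≤ 88.25, so it lies inside.
All remaining points lie in this disk, and no smaller disk contains both endpoints, so this is the minimum enclosing circle.
r = √(88.25) ≈ 9.394.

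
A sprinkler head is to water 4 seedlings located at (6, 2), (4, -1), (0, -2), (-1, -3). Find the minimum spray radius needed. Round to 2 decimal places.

4.30

By Welzl's lemma the MEC is supported by two points (diametrically opposite) or three points (on a circumcircle).
The farthest pair is (6, 2)–(-1, -3) with squared distance 74. The circle on this segment as diameter has centre (2.5, -0.5) and r² = 74/4 = 18.5.
Check (4, -1): distance² to centre = 2.5 ≤ 18.5, so it lies inside.
All remaining points lie in this disk, and no smaller disk contains both endpoints, so this is the minimum enclosing circle.
r = √(18.5) ≈ 4.30.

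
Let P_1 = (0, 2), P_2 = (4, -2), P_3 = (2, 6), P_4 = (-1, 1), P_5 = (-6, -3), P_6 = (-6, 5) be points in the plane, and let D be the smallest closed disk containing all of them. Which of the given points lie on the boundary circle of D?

P_2, P_5, P_6

By Welzl's lemma the MEC is supported by two points (diametrically opposite) or three points (on a circumcircle).
The minimum enclosing circle is determined by three boundary points: P_2, P_5, P_6.
Their circumcentre is (-1.35, 1) with r² = 37.6225.
The farthest remaining point P_3 is at distance² 36.2225 ≤ 37.6225.
The points at distance exactly r from the centre are P_2, P_5, P_6 — 3 points.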